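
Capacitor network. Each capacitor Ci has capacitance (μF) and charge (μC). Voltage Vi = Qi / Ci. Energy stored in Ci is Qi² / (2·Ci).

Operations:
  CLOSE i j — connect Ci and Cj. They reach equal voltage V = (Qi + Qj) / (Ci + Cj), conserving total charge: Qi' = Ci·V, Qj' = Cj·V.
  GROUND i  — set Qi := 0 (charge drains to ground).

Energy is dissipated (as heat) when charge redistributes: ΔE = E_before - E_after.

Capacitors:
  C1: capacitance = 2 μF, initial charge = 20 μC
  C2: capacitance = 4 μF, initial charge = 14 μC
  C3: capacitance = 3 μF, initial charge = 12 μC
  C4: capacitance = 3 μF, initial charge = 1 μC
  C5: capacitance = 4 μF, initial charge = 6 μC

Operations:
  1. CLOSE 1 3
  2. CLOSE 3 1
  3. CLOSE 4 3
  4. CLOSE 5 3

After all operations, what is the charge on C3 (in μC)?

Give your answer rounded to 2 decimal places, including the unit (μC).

Answer: 6.90 μC

Derivation:
Initial: C1(2μF, Q=20μC, V=10.00V), C2(4μF, Q=14μC, V=3.50V), C3(3μF, Q=12μC, V=4.00V), C4(3μF, Q=1μC, V=0.33V), C5(4μF, Q=6μC, V=1.50V)
Op 1: CLOSE 1-3: Q_total=32.00, C_total=5.00, V=6.40; Q1=12.80, Q3=19.20; dissipated=21.600
Op 2: CLOSE 3-1: Q_total=32.00, C_total=5.00, V=6.40; Q3=19.20, Q1=12.80; dissipated=0.000
Op 3: CLOSE 4-3: Q_total=20.20, C_total=6.00, V=3.37; Q4=10.10, Q3=10.10; dissipated=27.603
Op 4: CLOSE 5-3: Q_total=16.10, C_total=7.00, V=2.30; Q5=9.20, Q3=6.90; dissipated=2.987
Final charges: Q1=12.80, Q2=14.00, Q3=6.90, Q4=10.10, Q5=9.20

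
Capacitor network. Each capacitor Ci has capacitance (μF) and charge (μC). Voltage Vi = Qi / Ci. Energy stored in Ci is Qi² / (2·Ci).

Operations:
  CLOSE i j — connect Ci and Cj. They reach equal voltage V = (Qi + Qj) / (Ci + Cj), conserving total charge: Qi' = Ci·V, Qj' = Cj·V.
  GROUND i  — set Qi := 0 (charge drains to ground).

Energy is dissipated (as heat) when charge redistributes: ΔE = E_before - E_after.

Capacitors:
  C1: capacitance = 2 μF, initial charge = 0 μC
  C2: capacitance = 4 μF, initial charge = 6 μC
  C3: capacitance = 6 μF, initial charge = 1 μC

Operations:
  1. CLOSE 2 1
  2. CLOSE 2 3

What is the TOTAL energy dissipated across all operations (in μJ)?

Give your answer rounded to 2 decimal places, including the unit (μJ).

Initial: C1(2μF, Q=0μC, V=0.00V), C2(4μF, Q=6μC, V=1.50V), C3(6μF, Q=1μC, V=0.17V)
Op 1: CLOSE 2-1: Q_total=6.00, C_total=6.00, V=1.00; Q2=4.00, Q1=2.00; dissipated=1.500
Op 2: CLOSE 2-3: Q_total=5.00, C_total=10.00, V=0.50; Q2=2.00, Q3=3.00; dissipated=0.833
Total dissipated: 2.333 μJ

Answer: 2.33 μJ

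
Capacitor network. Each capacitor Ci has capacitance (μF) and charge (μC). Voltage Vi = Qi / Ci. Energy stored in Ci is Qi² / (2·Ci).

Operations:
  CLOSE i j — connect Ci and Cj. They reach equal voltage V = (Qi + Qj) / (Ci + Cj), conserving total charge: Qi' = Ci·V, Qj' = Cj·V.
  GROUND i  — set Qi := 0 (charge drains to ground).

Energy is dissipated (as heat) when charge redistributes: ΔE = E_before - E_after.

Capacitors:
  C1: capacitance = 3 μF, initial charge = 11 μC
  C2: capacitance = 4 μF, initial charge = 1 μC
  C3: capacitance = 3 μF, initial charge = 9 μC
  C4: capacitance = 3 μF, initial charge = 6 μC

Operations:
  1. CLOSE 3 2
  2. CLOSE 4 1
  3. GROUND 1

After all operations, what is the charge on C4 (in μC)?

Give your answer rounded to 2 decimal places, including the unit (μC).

Initial: C1(3μF, Q=11μC, V=3.67V), C2(4μF, Q=1μC, V=0.25V), C3(3μF, Q=9μC, V=3.00V), C4(3μF, Q=6μC, V=2.00V)
Op 1: CLOSE 3-2: Q_total=10.00, C_total=7.00, V=1.43; Q3=4.29, Q2=5.71; dissipated=6.482
Op 2: CLOSE 4-1: Q_total=17.00, C_total=6.00, V=2.83; Q4=8.50, Q1=8.50; dissipated=2.083
Op 3: GROUND 1: Q1=0; energy lost=12.042
Final charges: Q1=0.00, Q2=5.71, Q3=4.29, Q4=8.50

Answer: 8.50 μC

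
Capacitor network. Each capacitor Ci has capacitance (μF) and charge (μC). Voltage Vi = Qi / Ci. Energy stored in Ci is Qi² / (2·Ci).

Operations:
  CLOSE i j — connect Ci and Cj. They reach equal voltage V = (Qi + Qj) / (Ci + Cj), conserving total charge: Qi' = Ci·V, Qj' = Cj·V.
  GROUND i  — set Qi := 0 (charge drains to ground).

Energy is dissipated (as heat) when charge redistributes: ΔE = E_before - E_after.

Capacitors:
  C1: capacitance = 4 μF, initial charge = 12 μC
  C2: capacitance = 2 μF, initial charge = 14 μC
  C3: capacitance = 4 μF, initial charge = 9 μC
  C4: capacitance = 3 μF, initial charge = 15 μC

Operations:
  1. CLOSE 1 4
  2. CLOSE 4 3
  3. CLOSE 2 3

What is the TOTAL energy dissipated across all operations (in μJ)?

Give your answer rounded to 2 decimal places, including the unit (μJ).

Answer: 16.64 μJ

Derivation:
Initial: C1(4μF, Q=12μC, V=3.00V), C2(2μF, Q=14μC, V=7.00V), C3(4μF, Q=9μC, V=2.25V), C4(3μF, Q=15μC, V=5.00V)
Op 1: CLOSE 1-4: Q_total=27.00, C_total=7.00, V=3.86; Q1=15.43, Q4=11.57; dissipated=3.429
Op 2: CLOSE 4-3: Q_total=20.57, C_total=7.00, V=2.94; Q4=8.82, Q3=11.76; dissipated=2.214
Op 3: CLOSE 2-3: Q_total=25.76, C_total=6.00, V=4.29; Q2=8.59, Q3=17.17; dissipated=10.996
Total dissipated: 16.638 μJ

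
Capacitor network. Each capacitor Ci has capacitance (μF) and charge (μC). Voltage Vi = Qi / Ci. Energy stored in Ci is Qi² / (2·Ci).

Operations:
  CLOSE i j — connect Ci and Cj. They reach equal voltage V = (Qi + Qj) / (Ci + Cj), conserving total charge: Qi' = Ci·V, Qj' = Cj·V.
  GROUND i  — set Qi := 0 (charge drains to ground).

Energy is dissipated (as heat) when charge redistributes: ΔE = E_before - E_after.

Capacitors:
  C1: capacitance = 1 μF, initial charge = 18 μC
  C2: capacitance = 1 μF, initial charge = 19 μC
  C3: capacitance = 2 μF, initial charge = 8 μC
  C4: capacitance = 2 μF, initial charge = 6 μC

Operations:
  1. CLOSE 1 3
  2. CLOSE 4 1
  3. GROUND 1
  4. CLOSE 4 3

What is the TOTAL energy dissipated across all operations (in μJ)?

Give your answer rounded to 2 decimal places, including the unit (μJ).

Answer: 95.12 μJ

Derivation:
Initial: C1(1μF, Q=18μC, V=18.00V), C2(1μF, Q=19μC, V=19.00V), C3(2μF, Q=8μC, V=4.00V), C4(2μF, Q=6μC, V=3.00V)
Op 1: CLOSE 1-3: Q_total=26.00, C_total=3.00, V=8.67; Q1=8.67, Q3=17.33; dissipated=65.333
Op 2: CLOSE 4-1: Q_total=14.67, C_total=3.00, V=4.89; Q4=9.78, Q1=4.89; dissipated=10.704
Op 3: GROUND 1: Q1=0; energy lost=11.951
Op 4: CLOSE 4-3: Q_total=27.11, C_total=4.00, V=6.78; Q4=13.56, Q3=13.56; dissipated=7.136
Total dissipated: 95.123 μJ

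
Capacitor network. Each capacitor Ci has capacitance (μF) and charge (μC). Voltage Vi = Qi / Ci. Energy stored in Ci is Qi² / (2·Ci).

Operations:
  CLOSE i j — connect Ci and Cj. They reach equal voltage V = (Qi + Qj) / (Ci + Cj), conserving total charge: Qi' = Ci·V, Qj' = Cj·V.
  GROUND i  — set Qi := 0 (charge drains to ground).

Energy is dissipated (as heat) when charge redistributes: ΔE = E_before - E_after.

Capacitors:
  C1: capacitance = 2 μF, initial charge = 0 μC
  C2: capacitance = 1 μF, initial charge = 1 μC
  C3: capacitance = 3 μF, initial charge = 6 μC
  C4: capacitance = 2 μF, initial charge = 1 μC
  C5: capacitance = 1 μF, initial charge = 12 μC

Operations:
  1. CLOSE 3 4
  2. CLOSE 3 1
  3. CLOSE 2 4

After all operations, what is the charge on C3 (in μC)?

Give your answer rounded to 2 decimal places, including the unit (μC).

Answer: 2.52 μC

Derivation:
Initial: C1(2μF, Q=0μC, V=0.00V), C2(1μF, Q=1μC, V=1.00V), C3(3μF, Q=6μC, V=2.00V), C4(2μF, Q=1μC, V=0.50V), C5(1μF, Q=12μC, V=12.00V)
Op 1: CLOSE 3-4: Q_total=7.00, C_total=5.00, V=1.40; Q3=4.20, Q4=2.80; dissipated=1.350
Op 2: CLOSE 3-1: Q_total=4.20, C_total=5.00, V=0.84; Q3=2.52, Q1=1.68; dissipated=1.176
Op 3: CLOSE 2-4: Q_total=3.80, C_total=3.00, V=1.27; Q2=1.27, Q4=2.53; dissipated=0.053
Final charges: Q1=1.68, Q2=1.27, Q3=2.52, Q4=2.53, Q5=12.00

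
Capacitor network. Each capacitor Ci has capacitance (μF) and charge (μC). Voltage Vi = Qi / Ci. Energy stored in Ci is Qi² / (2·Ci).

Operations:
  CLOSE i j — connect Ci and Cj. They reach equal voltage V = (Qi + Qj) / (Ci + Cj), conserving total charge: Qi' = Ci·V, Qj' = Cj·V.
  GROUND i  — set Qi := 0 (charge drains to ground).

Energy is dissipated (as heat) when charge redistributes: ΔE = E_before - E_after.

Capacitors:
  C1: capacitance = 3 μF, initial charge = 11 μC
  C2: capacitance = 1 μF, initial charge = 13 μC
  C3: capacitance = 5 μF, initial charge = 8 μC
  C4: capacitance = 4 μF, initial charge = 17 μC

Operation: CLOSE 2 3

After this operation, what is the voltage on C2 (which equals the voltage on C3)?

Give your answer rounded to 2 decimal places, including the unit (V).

Initial: C1(3μF, Q=11μC, V=3.67V), C2(1μF, Q=13μC, V=13.00V), C3(5μF, Q=8μC, V=1.60V), C4(4μF, Q=17μC, V=4.25V)
Op 1: CLOSE 2-3: Q_total=21.00, C_total=6.00, V=3.50; Q2=3.50, Q3=17.50; dissipated=54.150

Answer: 3.50 V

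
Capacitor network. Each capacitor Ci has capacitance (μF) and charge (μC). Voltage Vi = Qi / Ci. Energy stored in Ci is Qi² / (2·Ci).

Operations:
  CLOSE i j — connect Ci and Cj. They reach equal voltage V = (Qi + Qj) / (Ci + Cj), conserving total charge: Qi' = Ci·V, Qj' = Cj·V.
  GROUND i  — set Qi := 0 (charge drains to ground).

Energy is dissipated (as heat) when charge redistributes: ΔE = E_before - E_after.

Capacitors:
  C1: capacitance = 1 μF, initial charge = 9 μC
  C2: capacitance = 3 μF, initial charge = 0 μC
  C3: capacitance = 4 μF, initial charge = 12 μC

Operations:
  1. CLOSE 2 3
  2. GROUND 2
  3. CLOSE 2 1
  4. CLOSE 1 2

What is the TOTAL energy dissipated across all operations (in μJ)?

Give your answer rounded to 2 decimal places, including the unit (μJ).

Answer: 42.50 μJ

Derivation:
Initial: C1(1μF, Q=9μC, V=9.00V), C2(3μF, Q=0μC, V=0.00V), C3(4μF, Q=12μC, V=3.00V)
Op 1: CLOSE 2-3: Q_total=12.00, C_total=7.00, V=1.71; Q2=5.14, Q3=6.86; dissipated=7.714
Op 2: GROUND 2: Q2=0; energy lost=4.408
Op 3: CLOSE 2-1: Q_total=9.00, C_total=4.00, V=2.25; Q2=6.75, Q1=2.25; dissipated=30.375
Op 4: CLOSE 1-2: Q_total=9.00, C_total=4.00, V=2.25; Q1=2.25, Q2=6.75; dissipated=0.000
Total dissipated: 42.497 μJ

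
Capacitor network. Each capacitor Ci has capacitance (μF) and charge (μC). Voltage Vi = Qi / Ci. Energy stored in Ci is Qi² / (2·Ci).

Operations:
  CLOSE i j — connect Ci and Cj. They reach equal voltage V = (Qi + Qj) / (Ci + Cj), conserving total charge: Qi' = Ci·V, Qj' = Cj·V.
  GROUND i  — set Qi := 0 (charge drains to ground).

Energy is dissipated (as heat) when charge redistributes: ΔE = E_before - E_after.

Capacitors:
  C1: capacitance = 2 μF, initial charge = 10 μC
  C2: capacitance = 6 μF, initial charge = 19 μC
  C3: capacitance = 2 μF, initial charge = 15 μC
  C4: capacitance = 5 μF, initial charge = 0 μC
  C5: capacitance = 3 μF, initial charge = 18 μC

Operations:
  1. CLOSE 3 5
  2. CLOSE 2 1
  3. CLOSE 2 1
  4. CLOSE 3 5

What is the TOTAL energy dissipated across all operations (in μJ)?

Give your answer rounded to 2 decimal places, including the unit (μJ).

Initial: C1(2μF, Q=10μC, V=5.00V), C2(6μF, Q=19μC, V=3.17V), C3(2μF, Q=15μC, V=7.50V), C4(5μF, Q=0μC, V=0.00V), C5(3μF, Q=18μC, V=6.00V)
Op 1: CLOSE 3-5: Q_total=33.00, C_total=5.00, V=6.60; Q3=13.20, Q5=19.80; dissipated=1.350
Op 2: CLOSE 2-1: Q_total=29.00, C_total=8.00, V=3.62; Q2=21.75, Q1=7.25; dissipated=2.521
Op 3: CLOSE 2-1: Q_total=29.00, C_total=8.00, V=3.62; Q2=21.75, Q1=7.25; dissipated=0.000
Op 4: CLOSE 3-5: Q_total=33.00, C_total=5.00, V=6.60; Q3=13.20, Q5=19.80; dissipated=0.000
Total dissipated: 3.871 μJ

Answer: 3.87 μJ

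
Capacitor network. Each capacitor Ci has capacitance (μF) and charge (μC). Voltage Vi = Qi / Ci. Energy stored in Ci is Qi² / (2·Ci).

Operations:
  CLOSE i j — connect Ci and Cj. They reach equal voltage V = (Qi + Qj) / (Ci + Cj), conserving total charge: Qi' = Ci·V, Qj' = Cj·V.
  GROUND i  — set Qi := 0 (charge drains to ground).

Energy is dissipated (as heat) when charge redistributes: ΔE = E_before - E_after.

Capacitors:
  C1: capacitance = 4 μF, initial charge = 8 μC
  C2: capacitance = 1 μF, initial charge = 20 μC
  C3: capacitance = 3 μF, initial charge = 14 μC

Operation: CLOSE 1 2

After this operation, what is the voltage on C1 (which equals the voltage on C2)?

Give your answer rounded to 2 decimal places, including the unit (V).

Initial: C1(4μF, Q=8μC, V=2.00V), C2(1μF, Q=20μC, V=20.00V), C3(3μF, Q=14μC, V=4.67V)
Op 1: CLOSE 1-2: Q_total=28.00, C_total=5.00, V=5.60; Q1=22.40, Q2=5.60; dissipated=129.600

Answer: 5.60 V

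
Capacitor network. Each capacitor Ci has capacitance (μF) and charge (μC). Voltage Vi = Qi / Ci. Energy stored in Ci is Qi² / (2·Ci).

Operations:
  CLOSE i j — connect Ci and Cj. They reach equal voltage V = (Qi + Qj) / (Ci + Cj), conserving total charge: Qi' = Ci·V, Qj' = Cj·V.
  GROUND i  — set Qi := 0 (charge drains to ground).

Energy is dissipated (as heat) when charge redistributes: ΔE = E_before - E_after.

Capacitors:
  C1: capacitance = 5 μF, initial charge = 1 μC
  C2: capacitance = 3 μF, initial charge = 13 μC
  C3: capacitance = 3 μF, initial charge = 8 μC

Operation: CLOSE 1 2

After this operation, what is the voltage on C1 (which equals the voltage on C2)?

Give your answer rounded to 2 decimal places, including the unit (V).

Initial: C1(5μF, Q=1μC, V=0.20V), C2(3μF, Q=13μC, V=4.33V), C3(3μF, Q=8μC, V=2.67V)
Op 1: CLOSE 1-2: Q_total=14.00, C_total=8.00, V=1.75; Q1=8.75, Q2=5.25; dissipated=16.017

Answer: 1.75 V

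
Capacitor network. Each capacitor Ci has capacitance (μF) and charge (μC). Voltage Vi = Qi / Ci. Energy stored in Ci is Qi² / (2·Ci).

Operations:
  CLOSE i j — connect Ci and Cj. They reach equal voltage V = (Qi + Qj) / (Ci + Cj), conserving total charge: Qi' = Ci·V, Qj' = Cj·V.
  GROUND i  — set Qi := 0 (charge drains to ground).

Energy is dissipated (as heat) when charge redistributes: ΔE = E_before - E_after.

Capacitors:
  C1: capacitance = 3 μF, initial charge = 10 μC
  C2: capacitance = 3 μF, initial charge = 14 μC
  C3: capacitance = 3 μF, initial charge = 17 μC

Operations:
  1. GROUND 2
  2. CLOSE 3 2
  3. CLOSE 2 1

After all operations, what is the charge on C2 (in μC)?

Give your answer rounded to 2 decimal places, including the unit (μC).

Initial: C1(3μF, Q=10μC, V=3.33V), C2(3μF, Q=14μC, V=4.67V), C3(3μF, Q=17μC, V=5.67V)
Op 1: GROUND 2: Q2=0; energy lost=32.667
Op 2: CLOSE 3-2: Q_total=17.00, C_total=6.00, V=2.83; Q3=8.50, Q2=8.50; dissipated=24.083
Op 3: CLOSE 2-1: Q_total=18.50, C_total=6.00, V=3.08; Q2=9.25, Q1=9.25; dissipated=0.188
Final charges: Q1=9.25, Q2=9.25, Q3=8.50

Answer: 9.25 μC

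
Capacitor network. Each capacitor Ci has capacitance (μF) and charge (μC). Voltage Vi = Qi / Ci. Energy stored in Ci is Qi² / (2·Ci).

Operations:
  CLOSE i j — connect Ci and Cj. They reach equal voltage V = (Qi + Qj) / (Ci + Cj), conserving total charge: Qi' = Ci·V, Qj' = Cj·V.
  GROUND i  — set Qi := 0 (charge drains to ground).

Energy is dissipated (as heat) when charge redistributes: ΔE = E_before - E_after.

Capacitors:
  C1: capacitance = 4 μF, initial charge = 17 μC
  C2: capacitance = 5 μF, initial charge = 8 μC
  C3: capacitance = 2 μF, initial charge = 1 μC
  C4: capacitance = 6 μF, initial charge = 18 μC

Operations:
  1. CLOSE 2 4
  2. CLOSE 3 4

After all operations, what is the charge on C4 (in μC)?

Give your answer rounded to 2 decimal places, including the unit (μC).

Answer: 11.39 μC

Derivation:
Initial: C1(4μF, Q=17μC, V=4.25V), C2(5μF, Q=8μC, V=1.60V), C3(2μF, Q=1μC, V=0.50V), C4(6μF, Q=18μC, V=3.00V)
Op 1: CLOSE 2-4: Q_total=26.00, C_total=11.00, V=2.36; Q2=11.82, Q4=14.18; dissipated=2.673
Op 2: CLOSE 3-4: Q_total=15.18, C_total=8.00, V=1.90; Q3=3.80, Q4=11.39; dissipated=2.605
Final charges: Q1=17.00, Q2=11.82, Q3=3.80, Q4=11.39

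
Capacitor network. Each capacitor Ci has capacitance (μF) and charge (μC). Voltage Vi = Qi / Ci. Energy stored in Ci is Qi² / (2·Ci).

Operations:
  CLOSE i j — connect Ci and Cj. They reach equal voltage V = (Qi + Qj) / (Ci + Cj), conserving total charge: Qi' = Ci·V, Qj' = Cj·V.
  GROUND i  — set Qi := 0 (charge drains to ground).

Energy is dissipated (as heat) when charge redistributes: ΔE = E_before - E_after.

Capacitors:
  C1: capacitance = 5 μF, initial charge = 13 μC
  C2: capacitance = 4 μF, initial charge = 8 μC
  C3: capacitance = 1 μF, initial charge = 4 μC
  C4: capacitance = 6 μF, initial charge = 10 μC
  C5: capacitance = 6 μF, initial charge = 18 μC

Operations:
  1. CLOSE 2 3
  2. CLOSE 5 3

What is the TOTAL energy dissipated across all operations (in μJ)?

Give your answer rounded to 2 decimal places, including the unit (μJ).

Answer: 1.75 μJ

Derivation:
Initial: C1(5μF, Q=13μC, V=2.60V), C2(4μF, Q=8μC, V=2.00V), C3(1μF, Q=4μC, V=4.00V), C4(6μF, Q=10μC, V=1.67V), C5(6μF, Q=18μC, V=3.00V)
Op 1: CLOSE 2-3: Q_total=12.00, C_total=5.00, V=2.40; Q2=9.60, Q3=2.40; dissipated=1.600
Op 2: CLOSE 5-3: Q_total=20.40, C_total=7.00, V=2.91; Q5=17.49, Q3=2.91; dissipated=0.154
Total dissipated: 1.754 μJ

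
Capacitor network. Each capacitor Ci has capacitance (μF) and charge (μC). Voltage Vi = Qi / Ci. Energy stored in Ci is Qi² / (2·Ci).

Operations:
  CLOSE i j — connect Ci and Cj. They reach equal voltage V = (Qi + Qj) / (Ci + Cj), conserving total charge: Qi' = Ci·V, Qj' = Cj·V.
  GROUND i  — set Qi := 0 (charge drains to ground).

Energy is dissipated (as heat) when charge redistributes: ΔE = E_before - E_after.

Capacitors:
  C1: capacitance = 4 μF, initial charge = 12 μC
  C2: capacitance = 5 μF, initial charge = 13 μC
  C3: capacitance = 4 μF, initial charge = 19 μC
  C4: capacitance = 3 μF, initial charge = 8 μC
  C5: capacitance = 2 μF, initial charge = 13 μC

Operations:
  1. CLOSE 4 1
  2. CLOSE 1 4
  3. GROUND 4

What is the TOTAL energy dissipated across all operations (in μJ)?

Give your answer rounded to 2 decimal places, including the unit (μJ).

Answer: 12.34 μJ

Derivation:
Initial: C1(4μF, Q=12μC, V=3.00V), C2(5μF, Q=13μC, V=2.60V), C3(4μF, Q=19μC, V=4.75V), C4(3μF, Q=8μC, V=2.67V), C5(2μF, Q=13μC, V=6.50V)
Op 1: CLOSE 4-1: Q_total=20.00, C_total=7.00, V=2.86; Q4=8.57, Q1=11.43; dissipated=0.095
Op 2: CLOSE 1-4: Q_total=20.00, C_total=7.00, V=2.86; Q1=11.43, Q4=8.57; dissipated=0.000
Op 3: GROUND 4: Q4=0; energy lost=12.245
Total dissipated: 12.340 μJ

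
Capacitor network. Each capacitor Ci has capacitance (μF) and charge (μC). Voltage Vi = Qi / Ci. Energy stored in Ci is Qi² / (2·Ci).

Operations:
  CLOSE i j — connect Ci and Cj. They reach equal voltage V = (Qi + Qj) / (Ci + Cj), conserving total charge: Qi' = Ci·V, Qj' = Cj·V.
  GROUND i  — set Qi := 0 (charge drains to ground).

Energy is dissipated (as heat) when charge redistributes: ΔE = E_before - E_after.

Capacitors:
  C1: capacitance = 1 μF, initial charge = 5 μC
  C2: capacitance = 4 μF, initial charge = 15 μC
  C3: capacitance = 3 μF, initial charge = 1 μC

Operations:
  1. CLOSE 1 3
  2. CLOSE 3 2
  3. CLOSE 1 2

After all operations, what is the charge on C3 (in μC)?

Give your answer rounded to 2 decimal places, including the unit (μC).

Answer: 8.36 μC

Derivation:
Initial: C1(1μF, Q=5μC, V=5.00V), C2(4μF, Q=15μC, V=3.75V), C3(3μF, Q=1μC, V=0.33V)
Op 1: CLOSE 1-3: Q_total=6.00, C_total=4.00, V=1.50; Q1=1.50, Q3=4.50; dissipated=8.167
Op 2: CLOSE 3-2: Q_total=19.50, C_total=7.00, V=2.79; Q3=8.36, Q2=11.14; dissipated=4.339
Op 3: CLOSE 1-2: Q_total=12.64, C_total=5.00, V=2.53; Q1=2.53, Q2=10.11; dissipated=0.661
Final charges: Q1=2.53, Q2=10.11, Q3=8.36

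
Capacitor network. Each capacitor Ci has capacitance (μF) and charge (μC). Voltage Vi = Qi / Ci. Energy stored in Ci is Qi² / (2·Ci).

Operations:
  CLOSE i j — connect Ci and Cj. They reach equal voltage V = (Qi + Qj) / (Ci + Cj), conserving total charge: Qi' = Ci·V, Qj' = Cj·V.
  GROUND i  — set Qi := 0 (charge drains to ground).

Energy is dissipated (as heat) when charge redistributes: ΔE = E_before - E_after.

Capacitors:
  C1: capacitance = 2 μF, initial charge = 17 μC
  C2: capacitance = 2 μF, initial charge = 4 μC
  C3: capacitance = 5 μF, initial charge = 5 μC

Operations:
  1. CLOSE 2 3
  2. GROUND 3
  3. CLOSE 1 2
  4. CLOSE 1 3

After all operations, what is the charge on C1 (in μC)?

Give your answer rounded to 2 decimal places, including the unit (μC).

Answer: 2.80 μC

Derivation:
Initial: C1(2μF, Q=17μC, V=8.50V), C2(2μF, Q=4μC, V=2.00V), C3(5μF, Q=5μC, V=1.00V)
Op 1: CLOSE 2-3: Q_total=9.00, C_total=7.00, V=1.29; Q2=2.57, Q3=6.43; dissipated=0.714
Op 2: GROUND 3: Q3=0; energy lost=4.133
Op 3: CLOSE 1-2: Q_total=19.57, C_total=4.00, V=4.89; Q1=9.79, Q2=9.79; dissipated=26.023
Op 4: CLOSE 1-3: Q_total=9.79, C_total=7.00, V=1.40; Q1=2.80, Q3=6.99; dissipated=17.100
Final charges: Q1=2.80, Q2=9.79, Q3=6.99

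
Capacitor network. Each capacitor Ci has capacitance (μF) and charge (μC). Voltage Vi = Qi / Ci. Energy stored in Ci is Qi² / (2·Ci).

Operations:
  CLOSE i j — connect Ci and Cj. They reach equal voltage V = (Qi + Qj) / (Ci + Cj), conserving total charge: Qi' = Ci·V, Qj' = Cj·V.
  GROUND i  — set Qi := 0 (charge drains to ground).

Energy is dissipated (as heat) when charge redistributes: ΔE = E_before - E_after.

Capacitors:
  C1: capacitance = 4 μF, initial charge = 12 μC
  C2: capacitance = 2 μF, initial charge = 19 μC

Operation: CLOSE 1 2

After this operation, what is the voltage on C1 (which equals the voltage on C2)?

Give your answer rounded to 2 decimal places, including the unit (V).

Answer: 5.17 V

Derivation:
Initial: C1(4μF, Q=12μC, V=3.00V), C2(2μF, Q=19μC, V=9.50V)
Op 1: CLOSE 1-2: Q_total=31.00, C_total=6.00, V=5.17; Q1=20.67, Q2=10.33; dissipated=28.167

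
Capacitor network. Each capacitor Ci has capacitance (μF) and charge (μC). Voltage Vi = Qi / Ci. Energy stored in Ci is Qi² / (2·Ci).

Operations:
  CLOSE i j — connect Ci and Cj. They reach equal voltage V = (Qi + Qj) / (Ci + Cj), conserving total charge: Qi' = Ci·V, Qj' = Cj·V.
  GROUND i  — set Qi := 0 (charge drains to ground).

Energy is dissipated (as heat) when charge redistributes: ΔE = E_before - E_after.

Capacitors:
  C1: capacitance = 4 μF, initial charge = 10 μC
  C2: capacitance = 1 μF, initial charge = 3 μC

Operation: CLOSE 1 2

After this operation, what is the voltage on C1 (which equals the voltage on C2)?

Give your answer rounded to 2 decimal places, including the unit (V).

Answer: 2.60 V

Derivation:
Initial: C1(4μF, Q=10μC, V=2.50V), C2(1μF, Q=3μC, V=3.00V)
Op 1: CLOSE 1-2: Q_total=13.00, C_total=5.00, V=2.60; Q1=10.40, Q2=2.60; dissipated=0.100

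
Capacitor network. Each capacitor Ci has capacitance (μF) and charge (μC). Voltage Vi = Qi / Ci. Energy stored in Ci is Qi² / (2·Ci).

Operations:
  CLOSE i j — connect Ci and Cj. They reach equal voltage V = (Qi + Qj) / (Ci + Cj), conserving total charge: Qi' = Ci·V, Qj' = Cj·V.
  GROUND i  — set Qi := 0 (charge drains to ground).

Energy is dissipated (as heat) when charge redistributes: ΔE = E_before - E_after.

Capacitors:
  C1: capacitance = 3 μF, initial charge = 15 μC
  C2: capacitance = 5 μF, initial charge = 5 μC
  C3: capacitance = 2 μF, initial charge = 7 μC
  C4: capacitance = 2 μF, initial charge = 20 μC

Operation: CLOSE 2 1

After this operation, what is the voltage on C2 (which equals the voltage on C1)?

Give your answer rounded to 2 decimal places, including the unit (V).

Answer: 2.50 V

Derivation:
Initial: C1(3μF, Q=15μC, V=5.00V), C2(5μF, Q=5μC, V=1.00V), C3(2μF, Q=7μC, V=3.50V), C4(2μF, Q=20μC, V=10.00V)
Op 1: CLOSE 2-1: Q_total=20.00, C_total=8.00, V=2.50; Q2=12.50, Q1=7.50; dissipated=15.000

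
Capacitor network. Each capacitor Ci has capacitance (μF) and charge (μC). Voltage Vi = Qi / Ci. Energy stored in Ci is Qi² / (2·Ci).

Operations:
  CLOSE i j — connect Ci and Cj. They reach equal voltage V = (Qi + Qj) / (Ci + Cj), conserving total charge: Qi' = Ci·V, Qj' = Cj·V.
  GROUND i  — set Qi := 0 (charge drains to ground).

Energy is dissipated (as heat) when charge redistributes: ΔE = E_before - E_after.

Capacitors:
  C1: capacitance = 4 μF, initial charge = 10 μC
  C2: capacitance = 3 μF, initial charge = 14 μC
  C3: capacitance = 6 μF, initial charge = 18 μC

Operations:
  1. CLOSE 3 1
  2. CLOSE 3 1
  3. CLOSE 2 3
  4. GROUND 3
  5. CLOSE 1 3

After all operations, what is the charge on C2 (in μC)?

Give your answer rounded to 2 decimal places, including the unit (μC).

Answer: 10.27 μC

Derivation:
Initial: C1(4μF, Q=10μC, V=2.50V), C2(3μF, Q=14μC, V=4.67V), C3(6μF, Q=18μC, V=3.00V)
Op 1: CLOSE 3-1: Q_total=28.00, C_total=10.00, V=2.80; Q3=16.80, Q1=11.20; dissipated=0.300
Op 2: CLOSE 3-1: Q_total=28.00, C_total=10.00, V=2.80; Q3=16.80, Q1=11.20; dissipated=0.000
Op 3: CLOSE 2-3: Q_total=30.80, C_total=9.00, V=3.42; Q2=10.27, Q3=20.53; dissipated=3.484
Op 4: GROUND 3: Q3=0; energy lost=35.135
Op 5: CLOSE 1-3: Q_total=11.20, C_total=10.00, V=1.12; Q1=4.48, Q3=6.72; dissipated=9.408
Final charges: Q1=4.48, Q2=10.27, Q3=6.72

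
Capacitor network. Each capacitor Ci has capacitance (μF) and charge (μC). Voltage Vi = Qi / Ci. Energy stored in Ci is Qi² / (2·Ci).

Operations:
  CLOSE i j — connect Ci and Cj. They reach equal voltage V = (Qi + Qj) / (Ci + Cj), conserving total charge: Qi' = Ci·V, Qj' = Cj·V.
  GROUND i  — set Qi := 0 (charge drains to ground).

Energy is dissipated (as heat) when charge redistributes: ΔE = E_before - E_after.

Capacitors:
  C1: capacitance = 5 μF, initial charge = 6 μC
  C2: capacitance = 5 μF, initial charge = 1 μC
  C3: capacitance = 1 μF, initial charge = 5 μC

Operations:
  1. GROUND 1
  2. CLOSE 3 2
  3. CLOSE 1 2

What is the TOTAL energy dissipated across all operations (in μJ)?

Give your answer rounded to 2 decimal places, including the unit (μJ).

Answer: 14.45 μJ

Derivation:
Initial: C1(5μF, Q=6μC, V=1.20V), C2(5μF, Q=1μC, V=0.20V), C3(1μF, Q=5μC, V=5.00V)
Op 1: GROUND 1: Q1=0; energy lost=3.600
Op 2: CLOSE 3-2: Q_total=6.00, C_total=6.00, V=1.00; Q3=1.00, Q2=5.00; dissipated=9.600
Op 3: CLOSE 1-2: Q_total=5.00, C_total=10.00, V=0.50; Q1=2.50, Q2=2.50; dissipated=1.250
Total dissipated: 14.450 μJ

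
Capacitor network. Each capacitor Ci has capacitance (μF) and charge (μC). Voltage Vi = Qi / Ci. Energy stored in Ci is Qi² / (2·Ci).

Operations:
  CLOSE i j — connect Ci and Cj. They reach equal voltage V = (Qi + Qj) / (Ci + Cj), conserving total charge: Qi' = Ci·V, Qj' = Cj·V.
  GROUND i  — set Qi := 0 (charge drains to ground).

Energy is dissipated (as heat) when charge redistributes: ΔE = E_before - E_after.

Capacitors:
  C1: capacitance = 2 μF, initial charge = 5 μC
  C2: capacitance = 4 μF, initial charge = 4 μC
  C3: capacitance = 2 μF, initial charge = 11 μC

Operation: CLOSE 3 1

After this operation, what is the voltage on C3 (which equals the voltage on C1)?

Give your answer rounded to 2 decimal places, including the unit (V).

Initial: C1(2μF, Q=5μC, V=2.50V), C2(4μF, Q=4μC, V=1.00V), C3(2μF, Q=11μC, V=5.50V)
Op 1: CLOSE 3-1: Q_total=16.00, C_total=4.00, V=4.00; Q3=8.00, Q1=8.00; dissipated=4.500

Answer: 4.00 V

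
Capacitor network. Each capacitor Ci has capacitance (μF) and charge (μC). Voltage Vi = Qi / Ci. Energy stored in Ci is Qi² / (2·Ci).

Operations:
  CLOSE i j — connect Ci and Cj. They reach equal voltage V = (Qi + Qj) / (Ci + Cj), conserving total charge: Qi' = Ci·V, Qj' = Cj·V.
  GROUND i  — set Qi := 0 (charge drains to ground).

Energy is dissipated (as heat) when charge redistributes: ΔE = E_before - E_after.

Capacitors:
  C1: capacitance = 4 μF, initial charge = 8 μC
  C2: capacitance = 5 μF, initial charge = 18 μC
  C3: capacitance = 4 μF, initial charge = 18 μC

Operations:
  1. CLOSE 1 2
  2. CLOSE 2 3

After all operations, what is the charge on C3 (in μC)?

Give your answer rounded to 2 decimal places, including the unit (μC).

Answer: 14.42 μC

Derivation:
Initial: C1(4μF, Q=8μC, V=2.00V), C2(5μF, Q=18μC, V=3.60V), C3(4μF, Q=18μC, V=4.50V)
Op 1: CLOSE 1-2: Q_total=26.00, C_total=9.00, V=2.89; Q1=11.56, Q2=14.44; dissipated=2.844
Op 2: CLOSE 2-3: Q_total=32.44, C_total=9.00, V=3.60; Q2=18.02, Q3=14.42; dissipated=2.884
Final charges: Q1=11.56, Q2=18.02, Q3=14.42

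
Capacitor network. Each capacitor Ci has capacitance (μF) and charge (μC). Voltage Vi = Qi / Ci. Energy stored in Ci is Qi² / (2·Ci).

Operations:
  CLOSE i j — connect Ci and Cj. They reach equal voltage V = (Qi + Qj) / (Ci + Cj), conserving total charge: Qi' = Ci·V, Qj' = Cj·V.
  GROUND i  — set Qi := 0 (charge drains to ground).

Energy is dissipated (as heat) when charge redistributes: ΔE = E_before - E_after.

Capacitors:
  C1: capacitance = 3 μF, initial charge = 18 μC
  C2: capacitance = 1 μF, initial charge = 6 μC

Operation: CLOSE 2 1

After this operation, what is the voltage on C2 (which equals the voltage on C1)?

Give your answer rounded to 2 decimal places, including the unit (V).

Initial: C1(3μF, Q=18μC, V=6.00V), C2(1μF, Q=6μC, V=6.00V)
Op 1: CLOSE 2-1: Q_total=24.00, C_total=4.00, V=6.00; Q2=6.00, Q1=18.00; dissipated=0.000

Answer: 6.00 V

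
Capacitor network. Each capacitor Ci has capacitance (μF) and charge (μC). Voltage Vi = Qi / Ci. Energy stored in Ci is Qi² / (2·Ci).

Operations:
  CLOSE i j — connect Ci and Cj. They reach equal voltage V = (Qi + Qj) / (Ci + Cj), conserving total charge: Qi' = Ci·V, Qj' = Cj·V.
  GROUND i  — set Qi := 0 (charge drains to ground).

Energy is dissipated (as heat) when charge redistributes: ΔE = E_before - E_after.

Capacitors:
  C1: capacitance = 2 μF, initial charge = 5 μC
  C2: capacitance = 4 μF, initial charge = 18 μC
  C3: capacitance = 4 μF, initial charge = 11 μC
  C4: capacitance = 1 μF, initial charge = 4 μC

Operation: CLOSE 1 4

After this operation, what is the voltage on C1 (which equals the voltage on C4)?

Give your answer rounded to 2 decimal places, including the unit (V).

Answer: 3.00 V

Derivation:
Initial: C1(2μF, Q=5μC, V=2.50V), C2(4μF, Q=18μC, V=4.50V), C3(4μF, Q=11μC, V=2.75V), C4(1μF, Q=4μC, V=4.00V)
Op 1: CLOSE 1-4: Q_total=9.00, C_total=3.00, V=3.00; Q1=6.00, Q4=3.00; dissipated=0.750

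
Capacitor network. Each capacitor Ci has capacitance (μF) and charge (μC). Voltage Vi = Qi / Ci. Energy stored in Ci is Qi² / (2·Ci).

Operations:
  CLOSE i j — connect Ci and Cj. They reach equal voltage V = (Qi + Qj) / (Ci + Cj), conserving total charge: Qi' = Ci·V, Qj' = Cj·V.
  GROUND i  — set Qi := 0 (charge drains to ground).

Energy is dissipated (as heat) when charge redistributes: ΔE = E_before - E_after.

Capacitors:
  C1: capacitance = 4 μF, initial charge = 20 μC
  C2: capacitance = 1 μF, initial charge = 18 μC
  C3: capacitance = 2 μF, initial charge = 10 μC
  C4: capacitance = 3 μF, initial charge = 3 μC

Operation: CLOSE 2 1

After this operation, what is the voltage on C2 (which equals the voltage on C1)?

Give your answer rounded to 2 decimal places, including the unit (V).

Initial: C1(4μF, Q=20μC, V=5.00V), C2(1μF, Q=18μC, V=18.00V), C3(2μF, Q=10μC, V=5.00V), C4(3μF, Q=3μC, V=1.00V)
Op 1: CLOSE 2-1: Q_total=38.00, C_total=5.00, V=7.60; Q2=7.60, Q1=30.40; dissipated=67.600

Answer: 7.60 V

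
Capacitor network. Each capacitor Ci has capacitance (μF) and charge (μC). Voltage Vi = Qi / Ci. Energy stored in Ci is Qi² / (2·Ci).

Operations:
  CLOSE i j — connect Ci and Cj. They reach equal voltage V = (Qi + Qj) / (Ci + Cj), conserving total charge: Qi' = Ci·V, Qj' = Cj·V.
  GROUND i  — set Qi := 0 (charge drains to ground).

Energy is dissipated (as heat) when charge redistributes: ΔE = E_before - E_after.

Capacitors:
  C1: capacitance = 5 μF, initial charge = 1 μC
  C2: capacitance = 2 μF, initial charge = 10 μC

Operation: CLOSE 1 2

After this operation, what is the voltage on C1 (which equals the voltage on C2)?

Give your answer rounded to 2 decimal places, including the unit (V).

Initial: C1(5μF, Q=1μC, V=0.20V), C2(2μF, Q=10μC, V=5.00V)
Op 1: CLOSE 1-2: Q_total=11.00, C_total=7.00, V=1.57; Q1=7.86, Q2=3.14; dissipated=16.457

Answer: 1.57 V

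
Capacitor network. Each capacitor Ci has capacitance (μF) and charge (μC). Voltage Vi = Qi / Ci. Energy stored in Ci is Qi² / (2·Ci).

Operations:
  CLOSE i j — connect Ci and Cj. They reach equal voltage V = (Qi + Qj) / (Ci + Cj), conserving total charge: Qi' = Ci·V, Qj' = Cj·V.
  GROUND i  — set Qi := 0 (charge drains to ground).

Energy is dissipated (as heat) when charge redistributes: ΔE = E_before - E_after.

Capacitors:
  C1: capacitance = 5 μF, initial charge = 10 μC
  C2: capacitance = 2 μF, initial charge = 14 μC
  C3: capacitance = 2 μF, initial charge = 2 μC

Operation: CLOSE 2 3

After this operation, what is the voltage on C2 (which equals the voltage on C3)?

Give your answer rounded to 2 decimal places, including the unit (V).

Initial: C1(5μF, Q=10μC, V=2.00V), C2(2μF, Q=14μC, V=7.00V), C3(2μF, Q=2μC, V=1.00V)
Op 1: CLOSE 2-3: Q_total=16.00, C_total=4.00, V=4.00; Q2=8.00, Q3=8.00; dissipated=18.000

Answer: 4.00 V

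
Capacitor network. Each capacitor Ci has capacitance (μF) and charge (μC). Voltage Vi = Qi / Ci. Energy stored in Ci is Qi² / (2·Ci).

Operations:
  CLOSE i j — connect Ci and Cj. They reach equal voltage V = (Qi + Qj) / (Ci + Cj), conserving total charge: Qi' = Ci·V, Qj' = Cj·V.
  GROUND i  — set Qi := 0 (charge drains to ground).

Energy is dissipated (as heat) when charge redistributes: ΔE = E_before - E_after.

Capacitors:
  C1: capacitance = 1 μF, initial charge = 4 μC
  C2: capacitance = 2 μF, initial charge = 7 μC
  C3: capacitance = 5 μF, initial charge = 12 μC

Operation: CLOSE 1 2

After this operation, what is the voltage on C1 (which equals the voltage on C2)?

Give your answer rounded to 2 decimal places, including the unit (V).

Answer: 3.67 V

Derivation:
Initial: C1(1μF, Q=4μC, V=4.00V), C2(2μF, Q=7μC, V=3.50V), C3(5μF, Q=12μC, V=2.40V)
Op 1: CLOSE 1-2: Q_total=11.00, C_total=3.00, V=3.67; Q1=3.67, Q2=7.33; dissipated=0.083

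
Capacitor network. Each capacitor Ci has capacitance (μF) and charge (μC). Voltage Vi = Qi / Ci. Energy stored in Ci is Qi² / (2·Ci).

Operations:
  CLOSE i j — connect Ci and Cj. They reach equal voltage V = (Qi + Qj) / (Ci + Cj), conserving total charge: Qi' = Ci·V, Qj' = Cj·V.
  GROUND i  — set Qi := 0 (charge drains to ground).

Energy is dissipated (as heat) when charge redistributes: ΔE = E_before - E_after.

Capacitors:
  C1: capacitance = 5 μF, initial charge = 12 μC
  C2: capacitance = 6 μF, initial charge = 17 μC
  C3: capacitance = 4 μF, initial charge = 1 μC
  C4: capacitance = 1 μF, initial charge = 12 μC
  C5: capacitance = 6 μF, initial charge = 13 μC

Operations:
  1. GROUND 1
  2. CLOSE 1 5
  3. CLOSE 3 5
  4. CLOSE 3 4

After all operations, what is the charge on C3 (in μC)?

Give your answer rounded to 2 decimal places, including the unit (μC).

Answer: 12.19 μC

Derivation:
Initial: C1(5μF, Q=12μC, V=2.40V), C2(6μF, Q=17μC, V=2.83V), C3(4μF, Q=1μC, V=0.25V), C4(1μF, Q=12μC, V=12.00V), C5(6μF, Q=13μC, V=2.17V)
Op 1: GROUND 1: Q1=0; energy lost=14.400
Op 2: CLOSE 1-5: Q_total=13.00, C_total=11.00, V=1.18; Q1=5.91, Q5=7.09; dissipated=6.402
Op 3: CLOSE 3-5: Q_total=8.09, C_total=10.00, V=0.81; Q3=3.24, Q5=4.85; dissipated=1.042
Op 4: CLOSE 3-4: Q_total=15.24, C_total=5.00, V=3.05; Q3=12.19, Q4=3.05; dissipated=50.095
Final charges: Q1=5.91, Q2=17.00, Q3=12.19, Q4=3.05, Q5=4.85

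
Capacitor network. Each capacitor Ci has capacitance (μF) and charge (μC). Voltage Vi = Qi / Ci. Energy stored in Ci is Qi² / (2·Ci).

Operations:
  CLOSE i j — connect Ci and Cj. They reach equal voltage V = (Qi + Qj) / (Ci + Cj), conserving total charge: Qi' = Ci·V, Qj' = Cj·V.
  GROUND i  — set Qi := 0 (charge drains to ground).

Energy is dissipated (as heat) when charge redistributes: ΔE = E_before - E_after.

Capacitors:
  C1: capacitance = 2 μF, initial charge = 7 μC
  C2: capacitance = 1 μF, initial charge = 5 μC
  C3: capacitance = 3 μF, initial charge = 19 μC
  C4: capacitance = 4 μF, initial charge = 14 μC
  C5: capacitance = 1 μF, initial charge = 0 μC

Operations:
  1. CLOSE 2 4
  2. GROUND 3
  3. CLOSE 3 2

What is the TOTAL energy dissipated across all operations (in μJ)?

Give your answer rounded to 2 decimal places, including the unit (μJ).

Initial: C1(2μF, Q=7μC, V=3.50V), C2(1μF, Q=5μC, V=5.00V), C3(3μF, Q=19μC, V=6.33V), C4(4μF, Q=14μC, V=3.50V), C5(1μF, Q=0μC, V=0.00V)
Op 1: CLOSE 2-4: Q_total=19.00, C_total=5.00, V=3.80; Q2=3.80, Q4=15.20; dissipated=0.900
Op 2: GROUND 3: Q3=0; energy lost=60.167
Op 3: CLOSE 3-2: Q_total=3.80, C_total=4.00, V=0.95; Q3=2.85, Q2=0.95; dissipated=5.415
Total dissipated: 66.482 μJ

Answer: 66.48 μJ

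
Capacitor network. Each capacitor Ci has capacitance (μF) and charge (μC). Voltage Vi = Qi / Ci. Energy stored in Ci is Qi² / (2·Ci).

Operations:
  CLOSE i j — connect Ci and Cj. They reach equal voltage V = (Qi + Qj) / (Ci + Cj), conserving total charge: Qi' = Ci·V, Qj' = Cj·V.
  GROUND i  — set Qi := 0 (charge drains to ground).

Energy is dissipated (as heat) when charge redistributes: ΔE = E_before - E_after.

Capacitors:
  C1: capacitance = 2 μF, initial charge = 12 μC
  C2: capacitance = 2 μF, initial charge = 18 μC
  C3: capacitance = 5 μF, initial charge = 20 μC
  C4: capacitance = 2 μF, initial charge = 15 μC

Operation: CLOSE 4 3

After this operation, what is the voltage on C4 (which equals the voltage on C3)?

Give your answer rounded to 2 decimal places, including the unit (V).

Initial: C1(2μF, Q=12μC, V=6.00V), C2(2μF, Q=18μC, V=9.00V), C3(5μF, Q=20μC, V=4.00V), C4(2μF, Q=15μC, V=7.50V)
Op 1: CLOSE 4-3: Q_total=35.00, C_total=7.00, V=5.00; Q4=10.00, Q3=25.00; dissipated=8.750

Answer: 5.00 V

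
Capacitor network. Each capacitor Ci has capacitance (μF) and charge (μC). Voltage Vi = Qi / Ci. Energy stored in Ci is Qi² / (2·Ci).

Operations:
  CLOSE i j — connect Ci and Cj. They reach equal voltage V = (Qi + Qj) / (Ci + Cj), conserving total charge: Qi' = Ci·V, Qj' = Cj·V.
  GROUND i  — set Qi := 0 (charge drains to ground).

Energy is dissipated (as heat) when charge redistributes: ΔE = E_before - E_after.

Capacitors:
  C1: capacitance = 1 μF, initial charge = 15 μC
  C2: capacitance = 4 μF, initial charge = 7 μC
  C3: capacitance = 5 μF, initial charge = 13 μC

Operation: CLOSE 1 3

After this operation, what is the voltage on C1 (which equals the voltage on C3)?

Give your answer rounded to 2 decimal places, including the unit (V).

Answer: 4.67 V

Derivation:
Initial: C1(1μF, Q=15μC, V=15.00V), C2(4μF, Q=7μC, V=1.75V), C3(5μF, Q=13μC, V=2.60V)
Op 1: CLOSE 1-3: Q_total=28.00, C_total=6.00, V=4.67; Q1=4.67, Q3=23.33; dissipated=64.067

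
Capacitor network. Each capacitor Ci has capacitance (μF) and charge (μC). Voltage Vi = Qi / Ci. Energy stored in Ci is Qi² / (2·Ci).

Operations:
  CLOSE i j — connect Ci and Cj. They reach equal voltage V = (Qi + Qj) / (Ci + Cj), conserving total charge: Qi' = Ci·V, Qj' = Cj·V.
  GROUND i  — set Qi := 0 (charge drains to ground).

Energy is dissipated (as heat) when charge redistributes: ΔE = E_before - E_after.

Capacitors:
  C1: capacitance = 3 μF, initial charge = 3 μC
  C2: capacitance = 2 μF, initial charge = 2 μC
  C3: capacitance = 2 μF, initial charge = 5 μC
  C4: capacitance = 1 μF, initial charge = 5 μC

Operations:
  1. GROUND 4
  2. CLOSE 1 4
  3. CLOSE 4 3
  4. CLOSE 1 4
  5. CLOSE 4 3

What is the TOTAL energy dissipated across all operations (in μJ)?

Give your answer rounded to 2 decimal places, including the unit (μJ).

Initial: C1(3μF, Q=3μC, V=1.00V), C2(2μF, Q=2μC, V=1.00V), C3(2μF, Q=5μC, V=2.50V), C4(1μF, Q=5μC, V=5.00V)
Op 1: GROUND 4: Q4=0; energy lost=12.500
Op 2: CLOSE 1-4: Q_total=3.00, C_total=4.00, V=0.75; Q1=2.25, Q4=0.75; dissipated=0.375
Op 3: CLOSE 4-3: Q_total=5.75, C_total=3.00, V=1.92; Q4=1.92, Q3=3.83; dissipated=1.021
Op 4: CLOSE 1-4: Q_total=4.17, C_total=4.00, V=1.04; Q1=3.12, Q4=1.04; dissipated=0.510
Op 5: CLOSE 4-3: Q_total=4.88, C_total=3.00, V=1.62; Q4=1.62, Q3=3.25; dissipated=0.255
Total dissipated: 14.661 μJ

Answer: 14.66 μJ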